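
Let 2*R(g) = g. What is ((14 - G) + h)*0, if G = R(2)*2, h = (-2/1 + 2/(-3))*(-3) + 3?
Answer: 0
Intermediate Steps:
R(g) = g/2
h = 11 (h = (-2*1 + 2*(-⅓))*(-3) + 3 = (-2 - ⅔)*(-3) + 3 = -8/3*(-3) + 3 = 8 + 3 = 11)
G = 2 (G = ((½)*2)*2 = 1*2 = 2)
((14 - G) + h)*0 = ((14 - 1*2) + 11)*0 = ((14 - 2) + 11)*0 = (12 + 11)*0 = 23*0 = 0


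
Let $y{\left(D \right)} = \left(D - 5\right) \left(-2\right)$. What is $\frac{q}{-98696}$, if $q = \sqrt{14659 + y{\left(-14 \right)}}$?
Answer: $- \frac{3 \sqrt{1633}}{98696} \approx -0.0012283$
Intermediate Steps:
$y{\left(D \right)} = 10 - 2 D$ ($y{\left(D \right)} = \left(-5 + D\right) \left(-2\right) = 10 - 2 D$)
$q = 3 \sqrt{1633}$ ($q = \sqrt{14659 + \left(10 - -28\right)} = \sqrt{14659 + \left(10 + 28\right)} = \sqrt{14659 + 38} = \sqrt{14697} = 3 \sqrt{1633} \approx 121.23$)
$\frac{q}{-98696} = \frac{3 \sqrt{1633}}{-98696} = 3 \sqrt{1633} \left(- \frac{1}{98696}\right) = - \frac{3 \sqrt{1633}}{98696}$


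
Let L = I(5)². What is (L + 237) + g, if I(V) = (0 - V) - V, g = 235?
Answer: 572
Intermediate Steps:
I(V) = -2*V (I(V) = -V - V = -2*V)
L = 100 (L = (-2*5)² = (-10)² = 100)
(L + 237) + g = (100 + 237) + 235 = 337 + 235 = 572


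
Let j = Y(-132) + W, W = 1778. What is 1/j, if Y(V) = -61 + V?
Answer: 1/1585 ≈ 0.00063092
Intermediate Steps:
j = 1585 (j = (-61 - 132) + 1778 = -193 + 1778 = 1585)
1/j = 1/1585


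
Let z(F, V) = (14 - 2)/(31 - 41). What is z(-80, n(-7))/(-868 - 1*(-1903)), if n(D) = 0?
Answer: -2/1725 ≈ -0.0011594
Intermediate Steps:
z(F, V) = -6/5 (z(F, V) = 12/(-10) = 12*(-⅒) = -6/5)
z(-80, n(-7))/(-868 - 1*(-1903)) = -6/(5*(-868 - 1*(-1903))) = -6/(5*(-868 + 1903)) = -6/5/1035 = -6/5*1/1035 = -2/1725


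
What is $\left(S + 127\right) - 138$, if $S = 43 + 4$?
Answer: $36$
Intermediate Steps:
$S = 47$
$\left(S + 127\right) - 138 = \left(47 + 127\right) - 138 = 174 - 138 = 36$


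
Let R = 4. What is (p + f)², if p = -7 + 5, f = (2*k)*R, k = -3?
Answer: 676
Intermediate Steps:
f = -24 (f = (2*(-3))*4 = -6*4 = -24)
p = -2
(p + f)² = (-2 - 24)² = (-26)² = 676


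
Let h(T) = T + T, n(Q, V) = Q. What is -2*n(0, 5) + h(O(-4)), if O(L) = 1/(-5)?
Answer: -2/5 ≈ -0.40000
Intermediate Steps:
O(L) = -1/5
h(T) = 2*T
-2*n(0, 5) + h(O(-4)) = -2*0 + 2*(-1/5) = 0 - 2/5 = -2/5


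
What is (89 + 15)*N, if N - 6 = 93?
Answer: 10296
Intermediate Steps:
N = 99 (N = 6 + 93 = 99)
(89 + 15)*N = (89 + 15)*99 = 104*99 = 10296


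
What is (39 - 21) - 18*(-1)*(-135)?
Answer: -2412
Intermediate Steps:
(39 - 21) - 18*(-1)*(-135) = 18 + 18*(-135) = 18 - 2430 = -2412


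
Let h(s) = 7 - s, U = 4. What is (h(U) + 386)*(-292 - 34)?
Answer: -126814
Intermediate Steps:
(h(U) + 386)*(-292 - 34) = ((7 - 1*4) + 386)*(-292 - 34) = ((7 - 4) + 386)*(-326) = (3 + 386)*(-326) = 389*(-326) = -126814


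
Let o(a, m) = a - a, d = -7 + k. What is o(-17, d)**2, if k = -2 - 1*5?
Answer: 0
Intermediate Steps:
k = -7 (k = -2 - 5 = -7)
d = -14 (d = -7 - 7 = -14)
o(a, m) = 0
o(-17, d)**2 = 0**2 = 0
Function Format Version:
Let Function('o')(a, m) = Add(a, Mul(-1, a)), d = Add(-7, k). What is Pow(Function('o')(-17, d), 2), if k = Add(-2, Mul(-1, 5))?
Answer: 0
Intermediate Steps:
k = -7 (k = Add(-2, -5) = -7)
d = -14 (d = Add(-7, -7) = -14)
Function('o')(a, m) = 0
Pow(Function('o')(-17, d), 2) = Pow(0, 2) = 0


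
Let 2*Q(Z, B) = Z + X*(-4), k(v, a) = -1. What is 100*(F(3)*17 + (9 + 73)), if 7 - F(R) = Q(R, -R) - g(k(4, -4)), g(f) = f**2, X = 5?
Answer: 36250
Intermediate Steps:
Q(Z, B) = -10 + Z/2 (Q(Z, B) = (Z + 5*(-4))/2 = (Z - 20)/2 = (-20 + Z)/2 = -10 + Z/2)
F(R) = 18 - R/2 (F(R) = 7 - ((-10 + R/2) - 1*(-1)**2) = 7 - ((-10 + R/2) - 1*1) = 7 - ((-10 + R/2) - 1) = 7 - (-11 + R/2) = 7 + (11 - R/2) = 18 - R/2)
100*(F(3)*17 + (9 + 73)) = 100*((18 - 1/2*3)*17 + (9 + 73)) = 100*((18 - 3/2)*17 + 82) = 100*((33/2)*17 + 82) = 100*(561/2 + 82) = 100*(725/2) = 36250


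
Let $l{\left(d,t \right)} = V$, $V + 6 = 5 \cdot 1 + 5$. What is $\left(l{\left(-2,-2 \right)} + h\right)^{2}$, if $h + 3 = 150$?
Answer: $22801$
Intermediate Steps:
$h = 147$ ($h = -3 + 150 = 147$)
$V = 4$ ($V = -6 + \left(5 \cdot 1 + 5\right) = -6 + \left(5 + 5\right) = -6 + 10 = 4$)
$l{\left(d,t \right)} = 4$
$\left(l{\left(-2,-2 \right)} + h\right)^{2} = \left(4 + 147\right)^{2} = 151^{2} = 22801$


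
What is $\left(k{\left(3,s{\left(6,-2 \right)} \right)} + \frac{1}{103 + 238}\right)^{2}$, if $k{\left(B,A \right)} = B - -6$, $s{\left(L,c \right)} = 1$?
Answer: $\frac{9424900}{116281} \approx 81.053$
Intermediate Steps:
$k{\left(B,A \right)} = 6 + B$ ($k{\left(B,A \right)} = B + 6 = 6 + B$)
$\left(k{\left(3,s{\left(6,-2 \right)} \right)} + \frac{1}{103 + 238}\right)^{2} = \left(\left(6 + 3\right) + \frac{1}{103 + 238}\right)^{2} = \left(9 + \frac{1}{341}\right)^{2} = \left(\frac{3070}{341}\right)^{2} = \frac{9424900}{116281}$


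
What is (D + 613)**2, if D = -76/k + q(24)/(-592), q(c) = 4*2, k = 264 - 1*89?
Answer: 62925365367601/167702500 ≈ 3.7522e+5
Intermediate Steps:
k = 175 (k = 264 - 89 = 175)
q(c) = 8
D = -5799/12950 (D = -76/175 + 8/(-592) = -76*1/175 + 8*(-1/592) = -76/175 - 1/74 = -5799/12950 ≈ -0.44780)
(D + 613)**2 = (-5799/12950 + 613)**2 = (7932551/12950)**2 = 62925365367601/167702500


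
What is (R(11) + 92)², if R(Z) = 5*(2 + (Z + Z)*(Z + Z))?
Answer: 6360484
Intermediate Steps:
R(Z) = 10 + 20*Z² (R(Z) = 5*(2 + (2*Z)*(2*Z)) = 5*(2 + 4*Z²) = 10 + 20*Z²)
(R(11) + 92)² = ((10 + 20*11²) + 92)² = ((10 + 20*121) + 92)² = ((10 + 2420) + 92)² = (2430 + 92)² = 2522² = 6360484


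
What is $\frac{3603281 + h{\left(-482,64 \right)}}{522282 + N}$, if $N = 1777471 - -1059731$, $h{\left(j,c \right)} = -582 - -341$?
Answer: $\frac{900760}{839871} \approx 1.0725$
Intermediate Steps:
$h{\left(j,c \right)} = -241$ ($h{\left(j,c \right)} = -582 + 341 = -241$)
$N = 2837202$ ($N = 1777471 + 1059731 = 2837202$)
$\frac{3603281 + h{\left(-482,64 \right)}}{522282 + N} = \frac{3603281 - 241}{522282 + 2837202} = \frac{3603040}{3359484} = 3603040 \cdot \frac{1}{3359484} = \frac{900760}{839871}$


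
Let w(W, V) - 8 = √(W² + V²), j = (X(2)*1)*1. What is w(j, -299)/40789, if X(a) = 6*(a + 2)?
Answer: 8/40789 + √89977/40789 ≈ 0.0075501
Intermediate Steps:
X(a) = 12 + 6*a (X(a) = 6*(2 + a) = 12 + 6*a)
j = 24 (j = ((12 + 6*2)*1)*1 = ((12 + 12)*1)*1 = (24*1)*1 = 24*1 = 24)
w(W, V) = 8 + √(V² + W²) (w(W, V) = 8 + √(W² + V²) = 8 + √(V² + W²))
w(j, -299)/40789 = (8 + √((-299)² + 24²))/40789 = (8 + √(89401 + 576))*(1/40789) = (8 + √89977)*(1/40789) = 8/40789 + √89977/40789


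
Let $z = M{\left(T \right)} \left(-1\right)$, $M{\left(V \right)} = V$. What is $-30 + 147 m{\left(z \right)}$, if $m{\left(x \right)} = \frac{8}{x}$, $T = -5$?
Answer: $\frac{1026}{5} \approx 205.2$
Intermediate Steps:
$z = 5$ ($z = \left(-5\right) \left(-1\right) = 5$)
$-30 + 147 m{\left(z \right)} = -30 + 147 \cdot \frac{8}{5} = -30 + \frac{1176}{5} = \frac{1026}{5}$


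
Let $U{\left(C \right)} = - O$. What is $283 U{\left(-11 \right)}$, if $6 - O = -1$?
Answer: $-1981$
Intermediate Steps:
$O = 7$ ($O = 6 - -1 = 6 + 1 = 7$)
$U{\left(C \right)} = -7$ ($U{\left(C \right)} = \left(-1\right) 7 = -7$)
$283 U{\left(-11 \right)} = 283 \left(-7\right) = -1981$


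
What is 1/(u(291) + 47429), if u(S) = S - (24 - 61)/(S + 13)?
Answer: 304/14506917 ≈ 2.0956e-5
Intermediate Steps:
u(S) = S + 37/(13 + S) (u(S) = S - (-37)/(13 + S) = S + 37/(13 + S))
1/(u(291) + 47429) = 1/((37 + 291**2 + 13*291)/(13 + 291) + 47429) = 1/((37 + 84681 + 3783)/304 + 47429) = 1/((1/304)*88501 + 47429) = 1/(88501/304 + 47429) = 1/(14506917/304) = 304/14506917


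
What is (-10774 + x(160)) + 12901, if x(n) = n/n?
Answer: 2128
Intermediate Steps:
x(n) = 1
(-10774 + x(160)) + 12901 = (-10774 + 1) + 12901 = -10773 + 12901 = 2128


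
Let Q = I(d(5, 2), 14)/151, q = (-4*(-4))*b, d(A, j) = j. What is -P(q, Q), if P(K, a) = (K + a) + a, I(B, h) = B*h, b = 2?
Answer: -4888/151 ≈ -32.371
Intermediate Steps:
q = 32 (q = -4*(-4)*2 = 16*2 = 32)
Q = 28/151 (Q = (2*14)/151 = 28*(1/151) = 28/151 ≈ 0.18543)
P(K, a) = K + 2*a
-P(q, Q) = -(32 + 2*(28/151)) = -(32 + 56/151) = -1*4888/151 = -4888/151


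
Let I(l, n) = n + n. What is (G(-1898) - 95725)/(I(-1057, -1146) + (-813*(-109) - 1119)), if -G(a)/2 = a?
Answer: -30643/28402 ≈ -1.0789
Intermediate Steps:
I(l, n) = 2*n
G(a) = -2*a
(G(-1898) - 95725)/(I(-1057, -1146) + (-813*(-109) - 1119)) = (-2*(-1898) - 95725)/(2*(-1146) + (-813*(-109) - 1119)) = (3796 - 95725)/(-2292 + (88617 - 1119)) = -91929/(-2292 + 87498) = -91929/85206 = -91929*1/85206 = -30643/28402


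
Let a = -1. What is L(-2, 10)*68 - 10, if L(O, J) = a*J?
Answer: -690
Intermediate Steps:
L(O, J) = -J
L(-2, 10)*68 - 10 = -1*10*68 - 10 = -10*68 - 10 = -680 - 10 = -690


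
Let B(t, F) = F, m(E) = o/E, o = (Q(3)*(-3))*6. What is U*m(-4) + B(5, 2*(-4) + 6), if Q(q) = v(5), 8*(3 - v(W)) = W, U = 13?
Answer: 2191/16 ≈ 136.94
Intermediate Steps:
v(W) = 3 - W/8
Q(q) = 19/8 (Q(q) = 3 - ⅛*5 = 3 - 5/8 = 19/8)
o = -171/4 (o = ((19/8)*(-3))*6 = -57/8*6 = -171/4 ≈ -42.750)
m(E) = -171/(4*E)
U*m(-4) + B(5, 2*(-4) + 6) = 13*(-171/4/(-4)) + (2*(-4) + 6) = 13*(-171/4*(-¼)) + (-8 + 6) = 13*(171/16) - 2 = 2223/16 - 2 = 2191/16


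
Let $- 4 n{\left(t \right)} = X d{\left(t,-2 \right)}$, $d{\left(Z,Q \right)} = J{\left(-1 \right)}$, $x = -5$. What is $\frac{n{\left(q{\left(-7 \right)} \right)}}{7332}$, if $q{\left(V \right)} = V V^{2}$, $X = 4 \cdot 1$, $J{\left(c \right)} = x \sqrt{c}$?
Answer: $\frac{5 i}{7332} \approx 0.00068194 i$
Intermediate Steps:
$J{\left(c \right)} = - 5 \sqrt{c}$
$X = 4$
$d{\left(Z,Q \right)} = - 5 i$ ($d{\left(Z,Q \right)} = - 5 \sqrt{-1} = - 5 i$)
$q{\left(V \right)} = V^{3}$
$n{\left(t \right)} = 5 i$ ($n{\left(t \right)} = - \frac{4 \left(- 5 i\right)}{4} = - \frac{\left(-20\right) i}{4} = 5 i$)
$\frac{n{\left(q{\left(-7 \right)} \right)}}{7332} = \frac{5 i}{7332}$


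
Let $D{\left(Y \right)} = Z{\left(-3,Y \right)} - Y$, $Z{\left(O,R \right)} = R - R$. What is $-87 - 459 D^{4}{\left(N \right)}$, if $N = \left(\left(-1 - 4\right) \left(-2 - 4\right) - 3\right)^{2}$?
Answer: $-129635157244866$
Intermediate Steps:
$Z{\left(O,R \right)} = 0$
$N = 729$ ($N = \left(\left(-5\right) \left(-6\right) - 3\right)^{2} = \left(30 - 3\right)^{2} = 27^{2} = 729$)
$D{\left(Y \right)} = - Y$ ($D{\left(Y \right)} = 0 - Y = - Y$)
$-87 - 459 D^{4}{\left(N \right)} = -87 - 459 \left(\left(-1\right) 729\right)^{4} = -87 - 459 \left(-729\right)^{4} = -87 - 129635157244779 = -129635157244866$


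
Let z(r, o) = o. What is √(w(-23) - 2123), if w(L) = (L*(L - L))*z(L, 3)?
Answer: I*√2123 ≈ 46.076*I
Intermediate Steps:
w(L) = 0 (w(L) = (L*(L - L))*3 = (L*0)*3 = 0*3 = 0)
√(w(-23) - 2123) = √(0 - 2123) = √(-2123) = I*√2123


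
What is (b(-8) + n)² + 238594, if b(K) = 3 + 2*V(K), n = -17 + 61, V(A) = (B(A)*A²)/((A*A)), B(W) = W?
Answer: 239555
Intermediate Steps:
V(A) = A (V(A) = (A*A²)/((A*A)) = A³/(A²) = A³/A² = A)
n = 44
b(K) = 3 + 2*K
(b(-8) + n)² + 238594 = ((3 + 2*(-8)) + 44)² + 238594 = ((3 - 16) + 44)² + 238594 = (-13 + 44)² + 238594 = 31² + 238594 = 961 + 238594 = 239555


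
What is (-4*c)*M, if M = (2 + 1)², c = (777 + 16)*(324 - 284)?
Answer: -1141920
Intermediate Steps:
c = 31720 (c = 793*40 = 31720)
M = 9 (M = 3² = 9)
(-4*c)*M = -4*31720*9 = -126880*9 = -1141920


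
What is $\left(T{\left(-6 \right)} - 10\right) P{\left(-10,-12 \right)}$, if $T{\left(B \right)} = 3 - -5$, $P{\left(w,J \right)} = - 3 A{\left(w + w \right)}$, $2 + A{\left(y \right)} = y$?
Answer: $-132$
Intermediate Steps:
$A{\left(y \right)} = -2 + y$
$P{\left(w,J \right)} = 6 - 6 w$ ($P{\left(w,J \right)} = - 3 \left(-2 + \left(w + w\right)\right) = - 3 \left(-2 + 2 w\right) = 6 - 6 w$)
$T{\left(B \right)} = 8$ ($T{\left(B \right)} = 3 + 5 = 8$)
$\left(T{\left(-6 \right)} - 10\right) P{\left(-10,-12 \right)} = \left(8 - 10\right) \left(6 - -60\right) = \left(8 - 10\right) \left(6 + 60\right) = \left(-2\right) 66 = -132$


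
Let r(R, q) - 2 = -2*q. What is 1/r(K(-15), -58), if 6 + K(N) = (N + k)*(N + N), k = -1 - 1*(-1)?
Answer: 1/118 ≈ 0.0084746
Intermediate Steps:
k = 0 (k = -1 + 1 = 0)
K(N) = -6 + 2*N² (K(N) = -6 + (N + 0)*(N + N) = -6 + N*(2*N) = -6 + 2*N²)
r(R, q) = 2 - 2*q
1/r(K(-15), -58) = 1/(2 - 2*(-58)) = 1/(2 + 116) = 1/118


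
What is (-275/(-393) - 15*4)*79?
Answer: -1841095/393 ≈ -4684.7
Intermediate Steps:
(-275/(-393) - 15*4)*79 = (-275*(-1/393) - 60)*79 = (275/393 - 60)*79 = -23305/393*79 = -1841095/393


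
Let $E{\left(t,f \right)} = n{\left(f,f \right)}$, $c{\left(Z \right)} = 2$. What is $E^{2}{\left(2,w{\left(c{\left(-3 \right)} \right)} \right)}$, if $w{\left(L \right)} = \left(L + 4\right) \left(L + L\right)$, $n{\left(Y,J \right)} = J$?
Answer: $576$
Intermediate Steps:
$w{\left(L \right)} = 2 L \left(4 + L\right)$ ($w{\left(L \right)} = \left(4 + L\right) 2 L = 2 L \left(4 + L\right)$)
$E{\left(t,f \right)} = f$
$E^{2}{\left(2,w{\left(c{\left(-3 \right)} \right)} \right)} = \left(2 \cdot 2 \left(4 + 2\right)\right)^{2} = \left(2 \cdot 2 \cdot 6\right)^{2} = 24^{2} = 576$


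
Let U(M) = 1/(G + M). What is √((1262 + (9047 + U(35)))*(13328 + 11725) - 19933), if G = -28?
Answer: √258255023 ≈ 16070.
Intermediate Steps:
U(M) = 1/(-28 + M)
√((1262 + (9047 + U(35)))*(13328 + 11725) - 19933) = √((1262 + (9047 + 1/(-28 + 35)))*(13328 + 11725) - 19933) = √((1262 + (9047 + 1/7))*25053 - 19933) = √((1262 + (9047 + ⅐))*25053 - 19933) = √((1262 + 63330/7)*25053 - 19933) = √((72164/7)*25053 - 19933) = √(258274956 - 19933) = √258255023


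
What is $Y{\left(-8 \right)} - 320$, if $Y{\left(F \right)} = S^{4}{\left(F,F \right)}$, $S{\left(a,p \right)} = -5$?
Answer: $305$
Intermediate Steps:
$Y{\left(F \right)} = 625$ ($Y{\left(F \right)} = \left(-5\right)^{4} = 625$)
$Y{\left(-8 \right)} - 320 = 625 - 320 = 305$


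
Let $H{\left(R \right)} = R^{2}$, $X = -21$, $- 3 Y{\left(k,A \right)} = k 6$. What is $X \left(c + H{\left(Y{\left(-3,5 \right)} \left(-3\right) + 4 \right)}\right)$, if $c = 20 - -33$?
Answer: $-5229$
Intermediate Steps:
$Y{\left(k,A \right)} = - 2 k$ ($Y{\left(k,A \right)} = - \frac{k 6}{3} = - \frac{6 k}{3} = - 2 k$)
$c = 53$ ($c = 20 + 33 = 53$)
$X \left(c + H{\left(Y{\left(-3,5 \right)} \left(-3\right) + 4 \right)}\right) = - 21 \left(53 + \left(\left(-2\right) \left(-3\right) \left(-3\right) + 4\right)^{2}\right) = - 21 \left(53 + \left(6 \left(-3\right) + 4\right)^{2}\right) = - 21 \left(53 + \left(-18 + 4\right)^{2}\right) = - 21 \left(53 + \left(-14\right)^{2}\right) = - 21 \left(53 + 196\right) = \left(-21\right) 249 = -5229$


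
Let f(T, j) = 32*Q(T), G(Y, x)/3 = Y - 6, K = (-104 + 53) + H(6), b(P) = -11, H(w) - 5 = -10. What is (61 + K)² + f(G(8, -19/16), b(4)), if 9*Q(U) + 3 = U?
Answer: 107/3 ≈ 35.667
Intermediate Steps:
H(w) = -5 (H(w) = 5 - 10 = -5)
Q(U) = -⅓ + U/9
K = -56 (K = (-104 + 53) - 5 = -51 - 5 = -56)
G(Y, x) = -18 + 3*Y (G(Y, x) = 3*(Y - 6) = 3*(-6 + Y) = -18 + 3*Y)
f(T, j) = -32/3 + 32*T/9 (f(T, j) = 32*(-⅓ + T/9) = -32/3 + 32*T/9)
(61 + K)² + f(G(8, -19/16), b(4)) = (61 - 56)² + (-32/3 + 32*(-18 + 3*8)/9) = 5² + (-32/3 + 32*(-18 + 24)/9) = 25 + (-32/3 + (32/9)*6) = 25 + (-32/3 + 64/3) = 25 + 32/3 = 107/3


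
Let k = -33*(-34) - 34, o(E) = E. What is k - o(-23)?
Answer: 1111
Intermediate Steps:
k = 1088 (k = 1122 - 34 = 1088)
k - o(-23) = 1088 - 1*(-23) = 1088 + 23 = 1111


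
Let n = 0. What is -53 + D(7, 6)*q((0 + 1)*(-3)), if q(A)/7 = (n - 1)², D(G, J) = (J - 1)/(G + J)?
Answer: -654/13 ≈ -50.308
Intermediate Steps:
D(G, J) = (-1 + J)/(G + J)
q(A) = 7 (q(A) = 7*(0 - 1)² = 7*(-1)² = 7*1 = 7)
-53 + D(7, 6)*q((0 + 1)*(-3)) = -53 + ((-1 + 6)/(7 + 6))*7 = -53 + (5/13)*7 = -53 + 35/13 = -654/13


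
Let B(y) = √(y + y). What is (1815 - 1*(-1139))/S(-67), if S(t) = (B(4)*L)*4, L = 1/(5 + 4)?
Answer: 13293*√2/8 ≈ 2349.9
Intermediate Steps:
B(y) = √2*√y (B(y) = √(2*y) = √2*√y)
L = ⅑ (L = 1/9 = ⅑ ≈ 0.11111)
S(t) = 8*√2/9 (S(t) = ((√2*√4)*(⅑))*4 = ((√2*2)*(⅑))*4 = ((2*√2)*(⅑))*4 = (2*√2/9)*4 = 8*√2/9)
(1815 - 1*(-1139))/S(-67) = (1815 - 1*(-1139))/((8*√2/9)) = (1815 + 1139)*(9*√2/16) = 2954*(9*√2/16) = 13293*√2/8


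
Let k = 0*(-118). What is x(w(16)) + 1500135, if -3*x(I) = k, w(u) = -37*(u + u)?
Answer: 1500135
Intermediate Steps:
k = 0
w(u) = -74*u
x(I) = 0 (x(I) = -⅓*0 = 0)
x(w(16)) + 1500135 = 0 + 1500135 = 1500135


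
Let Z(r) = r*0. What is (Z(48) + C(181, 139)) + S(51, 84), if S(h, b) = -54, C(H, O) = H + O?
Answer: 266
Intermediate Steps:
Z(r) = 0
(Z(48) + C(181, 139)) + S(51, 84) = (0 + (181 + 139)) - 54 = (0 + 320) - 54 = 320 - 54 = 266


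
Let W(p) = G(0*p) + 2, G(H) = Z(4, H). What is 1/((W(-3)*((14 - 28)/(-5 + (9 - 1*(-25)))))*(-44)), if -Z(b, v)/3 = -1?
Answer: 29/3080 ≈ 0.0094156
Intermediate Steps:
Z(b, v) = 3 (Z(b, v) = -3*(-1) = 3)
G(H) = 3
W(p) = 5 (W(p) = 3 + 2 = 5)
1/((W(-3)*((14 - 28)/(-5 + (9 - 1*(-25)))))*(-44)) = 1/((5*((14 - 28)/(-5 + (9 - 1*(-25)))))*(-44)) = 1/((5*(-14/(-5 + (9 + 25))))*(-44)) = 1/((5*(-14/(-5 + 34)))*(-44)) = 1/((5*(-14/29))*(-44)) = 1/(-70/29*(-44)) = 1/(3080/29) = 29/3080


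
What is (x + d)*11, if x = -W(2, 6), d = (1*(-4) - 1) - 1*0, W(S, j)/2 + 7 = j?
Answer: -33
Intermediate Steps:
W(S, j) = -14 + 2*j
d = -5 (d = (-4 - 1) + 0 = -5 + 0 = -5)
x = 2 (x = -(-14 + 2*6) = -(-14 + 12) = -1*(-2) = 2)
(x + d)*11 = (2 - 5)*11 = -3*11 = -33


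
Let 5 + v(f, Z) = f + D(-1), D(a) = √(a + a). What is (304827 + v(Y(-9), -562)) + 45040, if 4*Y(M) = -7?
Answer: 1399441/4 + I*√2 ≈ 3.4986e+5 + 1.4142*I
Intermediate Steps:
D(a) = √2*√a (D(a) = √(2*a) = √2*√a)
Y(M) = -7/4 (Y(M) = (¼)*(-7) = -7/4)
v(f, Z) = -5 + f + I*√2 (v(f, Z) = -5 + (f + √2*√(-1)) = -5 + (f + √2*I) = -5 + (f + I*√2) = -5 + f + I*√2)
(304827 + v(Y(-9), -562)) + 45040 = (304827 + (-5 - 7/4 + I*√2)) + 45040 = (304827 + (-27/4 + I*√2)) + 45040 = (1219281/4 + I*√2) + 45040 = 1399441/4 + I*√2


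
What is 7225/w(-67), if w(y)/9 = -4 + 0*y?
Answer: -7225/36 ≈ -200.69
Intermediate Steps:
w(y) = -36 (w(y) = 9*(-4 + 0*y) = 9*(-4 + 0) = 9*(-4) = -36)
7225/w(-67) = 7225/(-36) = 7225*(-1/36) = -7225/36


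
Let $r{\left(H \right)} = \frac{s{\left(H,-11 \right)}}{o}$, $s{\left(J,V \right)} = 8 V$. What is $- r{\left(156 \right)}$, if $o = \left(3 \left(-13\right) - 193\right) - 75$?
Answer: $- \frac{88}{307} \approx -0.28664$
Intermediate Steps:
$o = -307$ ($o = \left(-39 - 193\right) - 75 = -232 - 75 = -307$)
$r{\left(H \right)} = \frac{88}{307}$ ($r{\left(H \right)} = \frac{8 \left(-11\right)}{-307} = \left(-88\right) \left(- \frac{1}{307}\right) = \frac{88}{307}$)
$- r{\left(156 \right)} = \left(-1\right) \frac{88}{307} = - \frac{88}{307}$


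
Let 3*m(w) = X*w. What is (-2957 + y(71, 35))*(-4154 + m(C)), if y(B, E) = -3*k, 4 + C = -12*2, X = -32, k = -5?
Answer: 34027172/3 ≈ 1.1342e+7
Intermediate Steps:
C = -28 (C = -4 - 12*2 = -4 - 24 = -28)
m(w) = -32*w/3 (m(w) = (-32*w)/3 = -32*w/3)
y(B, E) = 15 (y(B, E) = -3*(-5) = 15)
(-2957 + y(71, 35))*(-4154 + m(C)) = (-2957 + 15)*(-4154 - 32/3*(-28)) = -2942*(-4154 + 896/3) = -2942*(-11566/3) = 34027172/3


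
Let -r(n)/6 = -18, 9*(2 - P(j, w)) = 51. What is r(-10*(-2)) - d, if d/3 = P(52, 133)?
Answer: 119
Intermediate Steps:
P(j, w) = -11/3 (P(j, w) = 2 - ⅑*51 = 2 - 17/3 = -11/3)
r(n) = 108 (r(n) = -6*(-18) = 108)
d = -11 (d = 3*(-11/3) = -11)
r(-10*(-2)) - d = 108 - 1*(-11) = 108 + 11 = 119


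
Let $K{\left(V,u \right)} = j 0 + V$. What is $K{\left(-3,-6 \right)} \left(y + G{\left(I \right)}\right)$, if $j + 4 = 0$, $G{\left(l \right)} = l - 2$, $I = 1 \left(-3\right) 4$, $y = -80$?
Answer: $282$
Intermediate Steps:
$I = -12$ ($I = \left(-3\right) 4 = -12$)
$G{\left(l \right)} = -2 + l$ ($G{\left(l \right)} = l - 2 = -2 + l$)
$j = -4$ ($j = -4 + 0 = -4$)
$K{\left(V,u \right)} = V$ ($K{\left(V,u \right)} = \left(-4\right) 0 + V = 0 + V = V$)
$K{\left(-3,-6 \right)} \left(y + G{\left(I \right)}\right) = - 3 \left(-80 - 14\right) = \left(-3\right) \left(-94\right) = 282$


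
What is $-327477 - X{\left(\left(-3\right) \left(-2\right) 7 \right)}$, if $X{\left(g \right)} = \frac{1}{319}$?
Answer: $- \frac{104465164}{319} \approx -3.2748 \cdot 10^{5}$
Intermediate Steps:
$X{\left(g \right)} = \frac{1}{319}$
$-327477 - X{\left(\left(-3\right) \left(-2\right) 7 \right)} = -327477 - \frac{1}{319} = - \frac{104465164}{319}$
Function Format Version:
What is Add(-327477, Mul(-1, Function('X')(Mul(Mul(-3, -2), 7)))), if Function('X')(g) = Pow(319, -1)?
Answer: Rational(-104465164, 319) ≈ -3.2748e+5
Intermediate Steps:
Function('X')(g) = Rational(1, 319)
Add(-327477, Mul(-1, Function('X')(Mul(Mul(-3, -2), 7)))) = Add(-327477, Mul(-1, Rational(1, 319))) = Add(-327477, Rational(-1, 319)) = Rational(-104465164, 319)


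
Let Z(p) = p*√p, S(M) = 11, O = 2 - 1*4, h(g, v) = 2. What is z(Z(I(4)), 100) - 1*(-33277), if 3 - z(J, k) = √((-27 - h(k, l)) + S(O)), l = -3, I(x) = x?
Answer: 33280 - 3*I*√2 ≈ 33280.0 - 4.2426*I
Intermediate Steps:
O = -2 (O = 2 - 4 = -2)
Z(p) = p^(3/2)
z(J, k) = 3 - 3*I*√2 (z(J, k) = 3 - √((-27 - 1*2) + 11) = 3 - √((-27 - 2) + 11) = 3 - √(-29 + 11) = 3 - √(-18) = 3 - 3*I*√2)
z(Z(I(4)), 100) - 1*(-33277) = (3 - 3*I*√2) - 1*(-33277) = (3 - 3*I*√2) + 33277 = 33280 - 3*I*√2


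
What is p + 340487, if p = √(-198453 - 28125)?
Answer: 340487 + I*√226578 ≈ 3.4049e+5 + 476.0*I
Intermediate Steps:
p = I*√226578 (p = √(-226578) = I*√226578 ≈ 476.0*I)
p + 340487 = I*√226578 + 340487 = 340487 + I*√226578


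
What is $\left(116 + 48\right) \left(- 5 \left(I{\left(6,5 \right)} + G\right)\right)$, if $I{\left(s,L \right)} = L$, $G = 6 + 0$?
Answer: $-9020$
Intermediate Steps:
$G = 6$
$\left(116 + 48\right) \left(- 5 \left(I{\left(6,5 \right)} + G\right)\right) = \left(116 + 48\right) \left(- 5 \left(5 + 6\right)\right) = 164 \left(\left(-5\right) 11\right) = 164 \left(-55\right) = -9020$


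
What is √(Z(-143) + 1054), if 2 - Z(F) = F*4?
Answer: 2*√407 ≈ 40.349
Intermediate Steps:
Z(F) = 2 - 4*F (Z(F) = 2 - F*4 = 2 - 4*F)
√(Z(-143) + 1054) = √((2 - 4*(-143)) + 1054) = √((2 + 572) + 1054) = √(574 + 1054) = √1628 = 2*√407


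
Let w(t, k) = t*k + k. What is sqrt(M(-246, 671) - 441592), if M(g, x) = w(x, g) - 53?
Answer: I*sqrt(606957) ≈ 779.07*I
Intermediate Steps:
w(t, k) = k + k*t (w(t, k) = k*t + k = k + k*t)
M(g, x) = -53 + g*(1 + x) (M(g, x) = g*(1 + x) - 53 = -53 + g*(1 + x))
sqrt(M(-246, 671) - 441592) = sqrt((-53 - 246*(1 + 671)) - 441592) = sqrt((-53 - 246*672) - 441592) = sqrt((-53 - 165312) - 441592) = sqrt(-165365 - 441592) = sqrt(-606957) = I*sqrt(606957)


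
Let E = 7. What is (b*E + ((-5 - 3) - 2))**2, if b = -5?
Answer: 2025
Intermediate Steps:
(b*E + ((-5 - 3) - 2))**2 = (-5*7 + ((-5 - 3) - 2))**2 = (-35 + (-8 - 2))**2 = (-35 - 10)**2 = (-45)**2 = 2025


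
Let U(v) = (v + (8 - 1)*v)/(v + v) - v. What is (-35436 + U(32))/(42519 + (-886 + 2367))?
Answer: -403/500 ≈ -0.80600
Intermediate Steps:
U(v) = 4 - v (U(v) = (v + 7*v)/((2*v)) - v = (8*v)*(1/(2*v)) - v = 4 - v)
(-35436 + U(32))/(42519 + (-886 + 2367)) = (-35436 + (4 - 1*32))/(42519 + (-886 + 2367)) = (-35436 + (4 - 32))/(42519 + 1481) = (-35436 - 28)/44000 = -35464*1/44000 = -403/500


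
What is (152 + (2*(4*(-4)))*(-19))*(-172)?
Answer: -130720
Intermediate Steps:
(152 + (2*(4*(-4)))*(-19))*(-172) = (152 + (2*(-16))*(-19))*(-172) = (152 - 32*(-19))*(-172) = (152 + 608)*(-172) = 760*(-172) = -130720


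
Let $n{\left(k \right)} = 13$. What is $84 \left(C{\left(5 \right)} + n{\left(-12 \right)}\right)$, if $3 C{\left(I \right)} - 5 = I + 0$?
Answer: $1372$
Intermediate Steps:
$C{\left(I \right)} = \frac{5}{3} + \frac{I}{3}$ ($C{\left(I \right)} = \frac{5}{3} + \frac{I + 0}{3} = \frac{5}{3} + \frac{I}{3}$)
$84 \left(C{\left(5 \right)} + n{\left(-12 \right)}\right) = 84 \left(\left(\frac{5}{3} + \frac{1}{3} \cdot 5\right) + 13\right) = 84 \left(\left(\frac{5}{3} + \frac{5}{3}\right) + 13\right) = 84 \left(\frac{10}{3} + 13\right) = 84 \cdot \frac{49}{3} = 1372$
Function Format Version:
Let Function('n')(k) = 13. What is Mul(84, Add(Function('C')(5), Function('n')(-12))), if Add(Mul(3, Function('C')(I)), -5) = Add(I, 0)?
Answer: 1372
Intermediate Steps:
Function('C')(I) = Add(Rational(5, 3), Mul(Rational(1, 3), I)) (Function('C')(I) = Add(Rational(5, 3), Mul(Rational(1, 3), Add(I, 0))) = Add(Rational(5, 3), Mul(Rational(1, 3), I)))
Mul(84, Add(Function('C')(5), Function('n')(-12))) = Mul(84, Add(Add(Rational(5, 3), Mul(Rational(1, 3), 5)), 13)) = Mul(84, Add(Add(Rational(5, 3), Rational(5, 3)), 13)) = Mul(84, Add(Rational(10, 3), 13)) = Mul(84, Rational(49, 3)) = 1372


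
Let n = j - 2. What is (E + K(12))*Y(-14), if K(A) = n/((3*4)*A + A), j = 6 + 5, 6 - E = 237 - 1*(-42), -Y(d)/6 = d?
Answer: -298053/13 ≈ -22927.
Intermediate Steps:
Y(d) = -6*d
E = -273 (E = 6 - (237 - 1*(-42)) = 6 - (237 + 42) = 6 - 1*279 = 6 - 279 = -273)
j = 11
n = 9 (n = 11 - 2 = 9)
K(A) = 9/(13*A) (K(A) = 9/((3*4)*A + A) = 9/(12*A + A) = 9/((13*A)) = 9*(1/(13*A)) = 9/(13*A))
(E + K(12))*Y(-14) = (-273 + (9/13)/12)*(-6*(-14)) = (-273 + (9/13)*(1/12))*84 = (-273 + 3/52)*84 = -14193/52*84 = -298053/13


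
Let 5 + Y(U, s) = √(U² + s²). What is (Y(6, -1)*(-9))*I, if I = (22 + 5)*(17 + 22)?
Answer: 47385 - 9477*√37 ≈ -10261.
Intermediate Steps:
Y(U, s) = -5 + √(U² + s²)
I = 1053 (I = 27*39 = 1053)
(Y(6, -1)*(-9))*I = ((-5 + √(6² + (-1)²))*(-9))*1053 = ((-5 + √(36 + 1))*(-9))*1053 = ((-5 + √37)*(-9))*1053 = (45 - 9*√37)*1053 = 47385 - 9477*√37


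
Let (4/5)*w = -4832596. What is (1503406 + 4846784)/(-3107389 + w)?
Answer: -1058365/1524689 ≈ -0.69415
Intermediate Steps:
w = -6040745 (w = (5/4)*(-4832596) = -6040745)
(1503406 + 4846784)/(-3107389 + w) = (1503406 + 4846784)/(-3107389 - 6040745) = 6350190/(-9148134) = 6350190*(-1/9148134) = -1058365/1524689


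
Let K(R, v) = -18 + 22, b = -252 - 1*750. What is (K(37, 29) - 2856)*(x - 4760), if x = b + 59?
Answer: 16264956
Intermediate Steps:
b = -1002 (b = -252 - 750 = -1002)
x = -943 (x = -1002 + 59 = -943)
K(R, v) = 4
(K(37, 29) - 2856)*(x - 4760) = (4 - 2856)*(-943 - 4760) = -2852*(-5703) = 16264956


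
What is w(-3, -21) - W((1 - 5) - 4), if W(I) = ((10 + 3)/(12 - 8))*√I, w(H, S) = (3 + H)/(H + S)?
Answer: -13*I*√2/2 ≈ -9.1924*I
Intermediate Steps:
w(H, S) = (3 + H)/(H + S)
W(I) = 13*√I/4 (W(I) = (13/4)*√I = (13*(¼))*√I = 13*√I/4)
w(-3, -21) - W((1 - 5) - 4) = (3 - 3)/(-3 - 21) - 13*√((1 - 5) - 4)/4 = 0/(-24) - 13*√(-4 - 4)/4 = -1/24*0 - 13*√(-8)/4 = 0 - 13*2*I*√2/4 = 0 - 13*I*√2/2 = -13*I*√2/2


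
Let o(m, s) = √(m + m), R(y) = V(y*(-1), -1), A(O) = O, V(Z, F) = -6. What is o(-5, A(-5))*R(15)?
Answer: -6*I*√10 ≈ -18.974*I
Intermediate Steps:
R(y) = -6
o(m, s) = √2*√m (o(m, s) = √(2*m) = √2*√m)
o(-5, A(-5))*R(15) = (√2*√(-5))*(-6) = (√2*(I*√5))*(-6) = (I*√10)*(-6) = -6*I*√10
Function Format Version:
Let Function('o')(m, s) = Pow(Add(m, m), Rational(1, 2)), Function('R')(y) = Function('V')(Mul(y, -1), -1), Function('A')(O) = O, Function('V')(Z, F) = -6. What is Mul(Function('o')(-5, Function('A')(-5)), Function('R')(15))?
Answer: Mul(-6, I, Pow(10, Rational(1, 2))) ≈ Mul(-18.974, I)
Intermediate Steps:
Function('R')(y) = -6
Function('o')(m, s) = Mul(Pow(2, Rational(1, 2)), Pow(m, Rational(1, 2))) (Function('o')(m, s) = Pow(Mul(2, m), Rational(1, 2)) = Mul(Pow(2, Rational(1, 2)), Pow(m, Rational(1, 2))))
Mul(Function('o')(-5, Function('A')(-5)), Function('R')(15)) = Mul(Mul(Pow(2, Rational(1, 2)), Pow(-5, Rational(1, 2))), -6) = Mul(Mul(Pow(2, Rational(1, 2)), Mul(I, Pow(5, Rational(1, 2)))), -6) = Mul(Mul(I, Pow(10, Rational(1, 2))), -6) = Mul(-6, I, Pow(10, Rational(1, 2)))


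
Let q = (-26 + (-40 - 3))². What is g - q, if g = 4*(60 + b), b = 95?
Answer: -4141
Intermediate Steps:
g = 620 (g = 4*(60 + 95) = 4*155 = 620)
q = 4761 (q = (-26 - 43)² = (-69)² = 4761)
g - q = 620 - 1*4761 = 620 - 4761 = -4141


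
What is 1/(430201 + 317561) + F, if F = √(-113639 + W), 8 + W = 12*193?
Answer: 1/747762 + I*√111331 ≈ 1.3373e-6 + 333.66*I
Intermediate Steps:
W = 2308 (W = -8 + 12*193 = -8 + 2316 = 2308)
F = I*√111331 (F = √(-113639 + 2308) = √(-111331) = I*√111331 ≈ 333.66*I)
1/(430201 + 317561) + F = 1/(430201 + 317561) + I*√111331 = 1/747762 + I*√111331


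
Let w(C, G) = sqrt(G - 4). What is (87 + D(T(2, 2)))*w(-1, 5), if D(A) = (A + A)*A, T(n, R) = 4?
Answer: 119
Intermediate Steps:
w(C, G) = sqrt(-4 + G)
D(A) = 2*A**2 (D(A) = (2*A)*A = 2*A**2)
(87 + D(T(2, 2)))*w(-1, 5) = (87 + 2*4**2)*sqrt(-4 + 5) = (87 + 2*16)*sqrt(1) = (87 + 32)*1 = 119*1 = 119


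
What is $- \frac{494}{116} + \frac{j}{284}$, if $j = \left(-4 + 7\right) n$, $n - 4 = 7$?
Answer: $- \frac{34117}{8236} \approx -4.1424$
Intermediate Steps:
$n = 11$ ($n = 4 + 7 = 11$)
$j = 33$ ($j = \left(-4 + 7\right) 11 = 3 \cdot 11 = 33$)
$- \frac{494}{116} + \frac{j}{284} = - \frac{494}{116} + \frac{33}{284} = \left(-494\right) \frac{1}{116} + 33 \cdot \frac{1}{284} = - \frac{247}{58} + \frac{33}{284} = - \frac{34117}{8236}$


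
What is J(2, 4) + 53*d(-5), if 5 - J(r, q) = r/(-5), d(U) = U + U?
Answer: -2623/5 ≈ -524.60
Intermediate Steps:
d(U) = 2*U
J(r, q) = 5 + r/5 (J(r, q) = 5 - r/(-5) = 5 - r*(-1)/5 = 5 - (-1)*r/5 = 5 + r/5)
J(2, 4) + 53*d(-5) = (5 + (⅕)*2) + 53*(2*(-5)) = (5 + ⅖) + 53*(-10) = 27/5 - 530 = -2623/5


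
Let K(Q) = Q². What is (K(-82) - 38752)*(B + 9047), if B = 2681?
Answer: -375624384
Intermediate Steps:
(K(-82) - 38752)*(B + 9047) = ((-82)² - 38752)*(2681 + 9047) = (6724 - 38752)*11728 = -32028*11728 = -375624384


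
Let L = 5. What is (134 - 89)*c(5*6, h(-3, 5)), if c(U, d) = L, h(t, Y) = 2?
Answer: 225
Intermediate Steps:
c(U, d) = 5
(134 - 89)*c(5*6, h(-3, 5)) = (134 - 89)*5 = 45*5 = 225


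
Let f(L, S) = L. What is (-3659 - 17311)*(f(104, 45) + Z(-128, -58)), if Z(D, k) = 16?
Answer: -2516400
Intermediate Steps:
(-3659 - 17311)*(f(104, 45) + Z(-128, -58)) = (-3659 - 17311)*(104 + 16) = -20970*120 = -2516400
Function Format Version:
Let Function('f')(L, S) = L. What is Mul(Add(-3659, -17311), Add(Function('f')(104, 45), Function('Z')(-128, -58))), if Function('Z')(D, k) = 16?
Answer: -2516400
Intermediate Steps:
Mul(Add(-3659, -17311), Add(Function('f')(104, 45), Function('Z')(-128, -58))) = Mul(Add(-3659, -17311), Add(104, 16)) = Mul(-20970, 120) = -2516400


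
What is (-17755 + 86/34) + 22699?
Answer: 84091/17 ≈ 4946.5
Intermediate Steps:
(-17755 + 86/34) + 22699 = (-17755 + 86*(1/34)) + 22699 = (-17755 + 43/17) + 22699 = -301792/17 + 22699 = 84091/17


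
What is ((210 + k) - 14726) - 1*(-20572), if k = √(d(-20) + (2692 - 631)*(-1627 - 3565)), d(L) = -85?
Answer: 6056 + I*√10700797 ≈ 6056.0 + 3271.2*I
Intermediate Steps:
k = I*√10700797 (k = √(-85 + (2692 - 631)*(-1627 - 3565)) = √(-85 + 2061*(-5192)) = √(-85 - 10700712) = √(-10700797) = I*√10700797 ≈ 3271.2*I)
((210 + k) - 14726) - 1*(-20572) = ((210 + I*√10700797) - 14726) - 1*(-20572) = (-14516 + I*√10700797) + 20572 = 6056 + I*√10700797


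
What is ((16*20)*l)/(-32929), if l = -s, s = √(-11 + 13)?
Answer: 320*√2/32929 ≈ 0.013743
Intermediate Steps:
s = √2 ≈ 1.4142
l = -√2 ≈ -1.4142
((16*20)*l)/(-32929) = ((16*20)*(-√2))/(-32929) = (320*(-√2))*(-1/32929) = -320*√2*(-1/32929) = 320*√2/32929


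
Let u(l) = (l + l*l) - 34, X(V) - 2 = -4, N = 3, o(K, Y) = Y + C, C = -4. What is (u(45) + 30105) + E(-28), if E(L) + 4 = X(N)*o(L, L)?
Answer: 32201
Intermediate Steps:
o(K, Y) = -4 + Y (o(K, Y) = Y - 4 = -4 + Y)
X(V) = -2 (X(V) = 2 - 4 = -2)
u(l) = -34 + l + l² (u(l) = (l + l²) - 34 = -34 + l + l²)
E(L) = 4 - 2*L (E(L) = -4 - 2*(-4 + L) = -4 + (8 - 2*L) = 4 - 2*L)
(u(45) + 30105) + E(-28) = ((-34 + 45 + 45²) + 30105) + (4 - 2*(-28)) = ((-34 + 45 + 2025) + 30105) + (4 + 56) = (2036 + 30105) + 60 = 32141 + 60 = 32201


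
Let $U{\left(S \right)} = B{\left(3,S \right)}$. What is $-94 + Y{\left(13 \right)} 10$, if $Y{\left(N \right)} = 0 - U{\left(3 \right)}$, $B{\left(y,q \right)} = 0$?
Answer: $-94$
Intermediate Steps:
$U{\left(S \right)} = 0$
$Y{\left(N \right)} = 0$ ($Y{\left(N \right)} = 0 - 0 = 0 + 0 = 0$)
$-94 + Y{\left(13 \right)} 10 = -94 + 0 \cdot 10 = -94 + 0 = -94$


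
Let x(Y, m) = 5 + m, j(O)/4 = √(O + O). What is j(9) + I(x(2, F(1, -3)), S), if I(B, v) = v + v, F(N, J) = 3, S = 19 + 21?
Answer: 80 + 12*√2 ≈ 96.971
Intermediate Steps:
j(O) = 4*√2*√O (j(O) = 4*√(O + O) = 4*√(2*O) = 4*(√2*√O) = 4*√2*√O)
S = 40
I(B, v) = 2*v
j(9) + I(x(2, F(1, -3)), S) = 4*√2*√9 + 2*40 = 4*√2*3 + 80 = 12*√2 + 80 = 80 + 12*√2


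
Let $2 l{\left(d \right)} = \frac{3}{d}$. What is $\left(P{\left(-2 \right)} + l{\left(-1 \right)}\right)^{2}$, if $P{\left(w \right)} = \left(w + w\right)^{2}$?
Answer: $\frac{841}{4} \approx 210.25$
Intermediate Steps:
$l{\left(d \right)} = \frac{3}{2 d}$ ($l{\left(d \right)} = \frac{3 \frac{1}{d}}{2} = \frac{3}{2 d}$)
$P{\left(w \right)} = 4 w^{2}$ ($P{\left(w \right)} = \left(2 w\right)^{2} = 4 w^{2}$)
$\left(P{\left(-2 \right)} + l{\left(-1 \right)}\right)^{2} = \left(4 \left(-2\right)^{2} + \frac{3}{2 \left(-1\right)}\right)^{2} = \left(4 \cdot 4 + \frac{3}{2} \left(-1\right)\right)^{2} = \left(16 - \frac{3}{2}\right)^{2} = \left(\frac{29}{2}\right)^{2} = \frac{841}{4}$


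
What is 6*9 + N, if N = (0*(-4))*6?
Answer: 54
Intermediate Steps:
N = 0 (N = 0*6 = 0)
6*9 + N = 6*9 + 0 = 54 + 0 = 54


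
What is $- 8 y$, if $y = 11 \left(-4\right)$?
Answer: $352$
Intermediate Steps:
$y = -44$
$- 8 y = \left(-8\right) \left(-44\right) = 352$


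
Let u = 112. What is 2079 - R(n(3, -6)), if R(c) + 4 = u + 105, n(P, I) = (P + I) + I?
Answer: 1866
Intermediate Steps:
n(P, I) = P + 2*I (n(P, I) = (I + P) + I = P + 2*I)
R(c) = 213 (R(c) = -4 + (112 + 105) = -4 + 217 = 213)
2079 - R(n(3, -6)) = 2079 - 1*213 = 2079 - 213 = 1866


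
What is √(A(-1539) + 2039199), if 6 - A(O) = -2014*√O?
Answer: √(2039205 + 18126*I*√19) ≈ 1428.3 + 27.66*I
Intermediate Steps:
A(O) = 6 + 2014*√O (A(O) = 6 - (-2014)*√O = 6 + 2014*√O)
√(A(-1539) + 2039199) = √((6 + 2014*√(-1539)) + 2039199) = √((6 + 2014*(9*I*√19)) + 2039199) = √((6 + 18126*I*√19) + 2039199) = √(2039205 + 18126*I*√19)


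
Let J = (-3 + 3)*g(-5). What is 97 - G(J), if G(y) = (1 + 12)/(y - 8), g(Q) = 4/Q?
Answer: 789/8 ≈ 98.625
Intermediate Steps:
J = 0 (J = (-3 + 3)*(4/(-5)) = 0*(4*(-⅕)) = 0*(-⅘) = 0)
G(y) = 13/(-8 + y)
97 - G(J) = 97 - 13/(-8 + 0) = 97 - 13/(-8) = 97 - 13*(-1)/8 = 97 - 1*(-13/8) = 97 + 13/8 = 789/8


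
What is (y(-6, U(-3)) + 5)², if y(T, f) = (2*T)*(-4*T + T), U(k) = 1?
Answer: 44521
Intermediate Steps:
y(T, f) = -6*T² (y(T, f) = (2*T)*(-3*T) = -6*T²)
(y(-6, U(-3)) + 5)² = (-6*(-6)² + 5)² = (-6*36 + 5)² = (-216 + 5)² = (-211)² = 44521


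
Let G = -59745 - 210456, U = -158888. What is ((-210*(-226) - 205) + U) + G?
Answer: -381834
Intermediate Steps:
G = -270201
((-210*(-226) - 205) + U) + G = ((-210*(-226) - 205) - 158888) - 270201 = ((47460 - 205) - 158888) - 270201 = (47255 - 158888) - 270201 = -111633 - 270201 = -381834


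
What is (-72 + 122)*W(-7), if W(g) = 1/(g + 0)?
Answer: -50/7 ≈ -7.1429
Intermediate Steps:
W(g) = 1/g
(-72 + 122)*W(-7) = (-72 + 122)/(-7) = 50*(-⅐) = -50/7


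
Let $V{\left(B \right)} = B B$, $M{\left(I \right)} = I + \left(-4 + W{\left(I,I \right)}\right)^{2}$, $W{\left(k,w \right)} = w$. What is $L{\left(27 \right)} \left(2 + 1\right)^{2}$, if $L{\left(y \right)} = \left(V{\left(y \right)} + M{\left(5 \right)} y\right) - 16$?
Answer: $7875$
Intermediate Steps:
$M{\left(I \right)} = I + \left(-4 + I\right)^{2}$
$V{\left(B \right)} = B^{2}$
$L{\left(y \right)} = -16 + y^{2} + 6 y$ ($L{\left(y \right)} = \left(y^{2} + \left(5 + \left(-4 + 5\right)^{2}\right) y\right) - 16 = \left(y^{2} + \left(5 + 1^{2}\right) y\right) - 16 = \left(y^{2} + \left(5 + 1\right) y\right) - 16 = \left(y^{2} + 6 y\right) - 16 = -16 + y^{2} + 6 y$)
$L{\left(27 \right)} \left(2 + 1\right)^{2} = \left(-16 + 27^{2} + 6 \cdot 27\right) \left(2 + 1\right)^{2} = \left(-16 + 729 + 162\right) 3^{2} = 875 \cdot 9 = 7875$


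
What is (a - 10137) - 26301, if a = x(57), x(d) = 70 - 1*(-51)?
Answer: -36317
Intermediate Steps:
x(d) = 121 (x(d) = 70 + 51 = 121)
a = 121
(a - 10137) - 26301 = (121 - 10137) - 26301 = -10016 - 26301 = -36317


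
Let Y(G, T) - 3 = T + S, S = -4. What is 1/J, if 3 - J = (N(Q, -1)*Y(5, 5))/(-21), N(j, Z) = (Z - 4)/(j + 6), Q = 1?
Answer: 147/421 ≈ 0.34917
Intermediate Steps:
N(j, Z) = (-4 + Z)/(6 + j)
Y(G, T) = -1 + T (Y(G, T) = 3 + (T - 4) = 3 + (-4 + T) = -1 + T)
J = 421/147 (J = 3 - ((-4 - 1)/(6 + 1))*(-1 + 5)/(-21) = 3 - (-5/7)*4*(-1)/21 = 3 - ((⅐)*(-5))*4*(-1)/21 = 3 - (-5/7*4)*(-1)/21 = 3 - (-20)*(-1)/(7*21) = 3 - 1*20/147 = 3 - 20/147 = 421/147 ≈ 2.8639)
1/J = 1/(421/147) = 147/421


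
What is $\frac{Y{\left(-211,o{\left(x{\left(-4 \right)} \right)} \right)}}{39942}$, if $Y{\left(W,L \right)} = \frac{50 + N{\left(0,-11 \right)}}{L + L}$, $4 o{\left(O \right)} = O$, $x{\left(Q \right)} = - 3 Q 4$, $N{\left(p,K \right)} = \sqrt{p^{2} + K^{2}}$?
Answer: $\frac{61}{958608} \approx 6.3634 \cdot 10^{-5}$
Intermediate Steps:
$N{\left(p,K \right)} = \sqrt{K^{2} + p^{2}}$
$x{\left(Q \right)} = - 12 Q$
$o{\left(O \right)} = \frac{O}{4}$
$Y{\left(W,L \right)} = \frac{61}{2 L}$ ($Y{\left(W,L \right)} = \frac{50 + \sqrt{\left(-11\right)^{2} + 0^{2}}}{L + L} = \frac{50 + \sqrt{121 + 0}}{2 L} = \left(50 + \sqrt{121}\right) \frac{1}{2 L} = \left(50 + 11\right) \frac{1}{2 L} = 61 \frac{1}{2 L} = \frac{61}{2 L}$)
$\frac{Y{\left(-211,o{\left(x{\left(-4 \right)} \right)} \right)}}{39942} = \frac{\frac{61}{2} \frac{1}{\frac{1}{4} \left(\left(-12\right) \left(-4\right)\right)}}{39942} = \frac{61}{2 \cdot \frac{1}{4} \cdot 48} \cdot \frac{1}{39942} = \frac{61}{2 \cdot 12} \cdot \frac{1}{39942} = \frac{61}{2} \cdot \frac{1}{12} \cdot \frac{1}{39942} = \frac{61}{24} \cdot \frac{1}{39942} = \frac{61}{958608}$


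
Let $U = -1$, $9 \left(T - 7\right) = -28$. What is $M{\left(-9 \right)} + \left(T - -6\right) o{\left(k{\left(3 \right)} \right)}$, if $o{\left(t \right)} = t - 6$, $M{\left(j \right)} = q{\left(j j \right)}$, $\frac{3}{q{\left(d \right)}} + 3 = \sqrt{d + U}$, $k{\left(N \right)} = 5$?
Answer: $- \frac{6238}{639} + \frac{12 \sqrt{5}}{71} \approx -9.3842$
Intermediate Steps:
$T = \frac{35}{9}$ ($T = 7 + \frac{1}{9} \left(-28\right) = 7 - \frac{28}{9} = \frac{35}{9} \approx 3.8889$)
$q{\left(d \right)} = \frac{3}{-3 + \sqrt{-1 + d}}$ ($q{\left(d \right)} = \frac{3}{-3 + \sqrt{d - 1}} = \frac{3}{-3 + \sqrt{-1 + d}}$)
$M{\left(j \right)} = \frac{3}{-3 + \sqrt{-1 + j^{2}}}$ ($M{\left(j \right)} = \frac{3}{-3 + \sqrt{-1 + j j}} = \frac{3}{-3 + \sqrt{-1 + j^{2}}}$)
$o{\left(t \right)} = -6 + t$
$M{\left(-9 \right)} + \left(T - -6\right) o{\left(k{\left(3 \right)} \right)} = \frac{3}{-3 + \sqrt{-1 + \left(-9\right)^{2}}} + \left(\frac{35}{9} - -6\right) \left(-6 + 5\right) = \frac{3}{-3 + \sqrt{-1 + 81}} + \left(\frac{35}{9} + 6\right) \left(-1\right) = \frac{3}{-3 + \sqrt{80}} + \frac{89}{9} \left(-1\right) = \frac{3}{-3 + 4 \sqrt{5}} - \frac{89}{9} = - \frac{89}{9} + \frac{3}{-3 + 4 \sqrt{5}}$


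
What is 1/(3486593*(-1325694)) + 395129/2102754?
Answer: 50731879143367699/269979327754621463 ≈ 0.18791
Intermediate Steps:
1/(3486593*(-1325694)) + 395129/2102754 = (1/3486593)*(-1/1325694) + 395129*(1/2102754) = -1/4622155420542 + 395129/2102754 = 50731879143367699/269979327754621463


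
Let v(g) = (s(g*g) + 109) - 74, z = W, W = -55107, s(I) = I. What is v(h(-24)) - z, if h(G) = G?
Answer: 55718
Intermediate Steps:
z = -55107
v(g) = 35 + g² (v(g) = (g*g + 109) - 74 = (g² + 109) - 74 = (109 + g²) - 74 = 35 + g²)
v(h(-24)) - z = (35 + (-24)²) - 1*(-55107) = (35 + 576) + 55107 = 611 + 55107 = 55718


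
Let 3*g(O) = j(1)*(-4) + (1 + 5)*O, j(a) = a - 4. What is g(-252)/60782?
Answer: -250/30391 ≈ -0.0082261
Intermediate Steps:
j(a) = -4 + a
g(O) = 4 + 2*O (g(O) = ((-4 + 1)*(-4) + (1 + 5)*O)/3 = (-3*(-4) + 6*O)/3 = (12 + 6*O)/3 = 4 + 2*O)
g(-252)/60782 = (4 + 2*(-252))/60782 = (4 - 504)*(1/60782) = -500*1/60782 = -250/30391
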